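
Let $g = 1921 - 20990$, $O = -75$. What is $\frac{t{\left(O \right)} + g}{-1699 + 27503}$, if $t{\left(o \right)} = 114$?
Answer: $- \frac{18955}{25804} \approx -0.73458$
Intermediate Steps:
$g = -19069$
$\frac{t{\left(O \right)} + g}{-1699 + 27503} = \frac{114 - 19069}{-1699 + 27503} = - \frac{18955}{25804}$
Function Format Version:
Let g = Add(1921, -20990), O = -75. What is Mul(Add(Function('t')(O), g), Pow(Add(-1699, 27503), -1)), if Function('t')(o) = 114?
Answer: Rational(-18955, 25804) ≈ -0.73458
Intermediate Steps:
g = -19069
Mul(Add(Function('t')(O), g), Pow(Add(-1699, 27503), -1)) = Mul(Add(114, -19069), Pow(Add(-1699, 27503), -1)) = Mul(-18955, Pow(25804, -1)) = Mul(-18955, Rational(1, 25804)) = Rational(-18955, 25804)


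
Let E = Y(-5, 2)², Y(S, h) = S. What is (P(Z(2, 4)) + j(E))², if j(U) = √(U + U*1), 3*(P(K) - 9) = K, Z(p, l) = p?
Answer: 1291/9 + 290*√2/3 ≈ 280.15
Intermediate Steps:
P(K) = 9 + K/3
E = 25 (E = (-5)² = 25)
j(U) = √2*√U (j(U) = √(U + U) = √(2*U) = √2*√U)
(P(Z(2, 4)) + j(E))² = ((9 + (⅓)*2) + √2*√25)² = ((9 + ⅔) + √2*5)² = (29/3 + 5*√2)²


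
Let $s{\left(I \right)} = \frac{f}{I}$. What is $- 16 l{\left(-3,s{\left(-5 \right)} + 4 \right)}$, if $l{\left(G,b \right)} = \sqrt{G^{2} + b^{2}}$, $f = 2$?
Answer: $- \frac{48 \sqrt{61}}{5} \approx -74.978$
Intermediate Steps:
$s{\left(I \right)} = \frac{2}{I}$
$- 16 l{\left(-3,s{\left(-5 \right)} + 4 \right)} = - 16 \sqrt{\left(-3\right)^{2} + \left(\frac{2}{-5} + 4\right)^{2}} = - 16 \sqrt{9 + \left(2 \left(- \frac{1}{5}\right) + 4\right)^{2}} = - 16 \sqrt{9 + \left(- \frac{2}{5} + 4\right)^{2}} = - 16 \sqrt{9 + \left(\frac{18}{5}\right)^{2}} = - 16 \sqrt{9 + \frac{324}{25}} = - 16 \sqrt{\frac{549}{25}} = - 16 \frac{3 \sqrt{61}}{5} = - \frac{48 \sqrt{61}}{5}$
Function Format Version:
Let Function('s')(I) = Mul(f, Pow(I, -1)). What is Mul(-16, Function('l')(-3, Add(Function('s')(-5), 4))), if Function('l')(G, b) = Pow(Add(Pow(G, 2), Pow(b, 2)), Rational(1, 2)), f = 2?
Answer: Mul(Rational(-48, 5), Pow(61, Rational(1, 2))) ≈ -74.978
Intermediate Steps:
Function('s')(I) = Mul(2, Pow(I, -1))
Mul(-16, Function('l')(-3, Add(Function('s')(-5), 4))) = Mul(-16, Pow(Add(Pow(-3, 2), Pow(Add(Mul(2, Pow(-5, -1)), 4), 2)), Rational(1, 2))) = Mul(-16, Pow(Add(9, Pow(Add(Mul(2, Rational(-1, 5)), 4), 2)), Rational(1, 2))) = Mul(-16, Pow(Add(9, Pow(Add(Rational(-2, 5), 4), 2)), Rational(1, 2))) = Mul(-16, Pow(Add(9, Pow(Rational(18, 5), 2)), Rational(1, 2))) = Mul(-16, Pow(Add(9, Rational(324, 25)), Rational(1, 2))) = Mul(-16, Pow(Rational(549, 25), Rational(1, 2))) = Mul(-16, Mul(Rational(3, 5), Pow(61, Rational(1, 2)))) = Mul(Rational(-48, 5), Pow(61, Rational(1, 2)))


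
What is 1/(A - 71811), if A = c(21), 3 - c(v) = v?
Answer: -1/71829 ≈ -1.3922e-5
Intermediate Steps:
c(v) = 3 - v
A = -18 (A = 3 - 1*21 = 3 - 21 = -18)
1/(A - 71811) = 1/(-18 - 71811) = 1/(-71829) = -1/71829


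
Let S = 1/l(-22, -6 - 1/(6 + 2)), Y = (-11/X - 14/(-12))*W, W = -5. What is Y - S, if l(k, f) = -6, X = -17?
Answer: -454/51 ≈ -8.9020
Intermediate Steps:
Y = -925/102 (Y = (-11/(-17) - 14/(-12))*(-5) = (-11*(-1/17) - 14*(-1/12))*(-5) = (11/17 + 7/6)*(-5) = (185/102)*(-5) = -925/102 ≈ -9.0686)
S = -⅙ (S = 1/(-6) = -⅙ ≈ -0.16667)
Y - S = -925/102 - 1*(-⅙) = -925/102 + ⅙ = -454/51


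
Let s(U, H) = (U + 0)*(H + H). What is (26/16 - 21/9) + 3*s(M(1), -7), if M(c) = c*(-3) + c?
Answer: 1999/24 ≈ 83.292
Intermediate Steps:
M(c) = -2*c (M(c) = -3*c + c = -2*c)
s(U, H) = 2*H*U (s(U, H) = U*(2*H) = 2*H*U)
(26/16 - 21/9) + 3*s(M(1), -7) = (26/16 - 21/9) + 3*(2*(-7)*(-2*1)) = (26*(1/16) - 21*⅑) + 3*(2*(-7)*(-2)) = (13/8 - 7/3) + 3*28 = -17/24 + 84 = 1999/24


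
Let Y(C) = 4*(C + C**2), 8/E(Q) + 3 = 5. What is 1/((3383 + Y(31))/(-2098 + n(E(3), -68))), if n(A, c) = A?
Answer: -2094/7351 ≈ -0.28486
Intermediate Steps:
E(Q) = 4 (E(Q) = 8/(-3 + 5) = 8/2 = 8*(1/2) = 4)
Y(C) = 4*C + 4*C**2
1/((3383 + Y(31))/(-2098 + n(E(3), -68))) = 1/((3383 + 4*31*(1 + 31))/(-2098 + 4)) = 1/((3383 + 4*31*32)/(-2094)) = 1/((3383 + 3968)*(-1/2094)) = 1/(7351*(-1/2094)) = 1/(-7351/2094) = -2094/7351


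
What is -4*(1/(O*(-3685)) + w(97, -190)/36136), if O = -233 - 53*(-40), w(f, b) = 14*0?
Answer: 4/6953595 ≈ 5.7524e-7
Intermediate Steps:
w(f, b) = 0
O = 1887 (O = -233 - 1*(-2120) = -233 + 2120 = 1887)
-4*(1/(O*(-3685)) + w(97, -190)/36136) = -4*(1/(1887*(-3685)) + 0/36136) = -4*((1/1887)*(-1/3685) + 0*(1/36136)) = -4*(-1/6953595 + 0) = -4*(-1/6953595) = 4/6953595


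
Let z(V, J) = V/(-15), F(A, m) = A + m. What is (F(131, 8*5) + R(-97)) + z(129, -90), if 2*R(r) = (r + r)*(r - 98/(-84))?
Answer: 283747/30 ≈ 9458.2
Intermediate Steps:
z(V, J) = -V/15 (z(V, J) = V*(-1/15) = -V/15)
R(r) = r*(7/6 + r) (R(r) = ((r + r)*(r - 98/(-84)))/2 = ((2*r)*(r - 98*(-1/84)))/2 = ((2*r)*(r + 7/6))/2 = ((2*r)*(7/6 + r))/2 = (2*r*(7/6 + r))/2 = r*(7/6 + r))
(F(131, 8*5) + R(-97)) + z(129, -90) = ((131 + 8*5) + (⅙)*(-97)*(7 + 6*(-97))) - 1/15*129 = ((131 + 40) + (⅙)*(-97)*(7 - 582)) - 43/5 = (171 + (⅙)*(-97)*(-575)) - 43/5 = (171 + 55775/6) - 43/5 = 56801/6 - 43/5 = 283747/30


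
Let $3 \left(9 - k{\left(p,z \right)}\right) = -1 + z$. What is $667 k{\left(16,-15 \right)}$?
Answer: $\frac{28681}{3} \approx 9560.3$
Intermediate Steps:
$k{\left(p,z \right)} = \frac{28}{3} - \frac{z}{3}$ ($k{\left(p,z \right)} = 9 - \frac{-1 + z}{3} = 9 - \left(- \frac{1}{3} + \frac{z}{3}\right) = \frac{28}{3} - \frac{z}{3}$)
$667 k{\left(16,-15 \right)} = 667 \left(\frac{28}{3} - -5\right) = 667 \left(\frac{28}{3} + 5\right) = 667 \cdot \frac{43}{3} = \frac{28681}{3}$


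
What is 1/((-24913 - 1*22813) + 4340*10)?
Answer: -1/4326 ≈ -0.00023116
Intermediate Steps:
1/((-24913 - 1*22813) + 4340*10) = 1/((-24913 - 22813) + 43400) = 1/(-47726 + 43400) = 1/(-4326) = -1/4326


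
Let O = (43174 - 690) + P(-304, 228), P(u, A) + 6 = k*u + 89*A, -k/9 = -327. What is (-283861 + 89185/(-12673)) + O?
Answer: -14140153684/12673 ≈ -1.1158e+6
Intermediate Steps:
k = 2943 (k = -9*(-327) = 2943)
P(u, A) = -6 + 89*A + 2943*u (P(u, A) = -6 + (2943*u + 89*A) = -6 + (89*A + 2943*u) = -6 + 89*A + 2943*u)
O = -831902 (O = (43174 - 690) + (-6 + 89*228 + 2943*(-304)) = 42484 + (-6 + 20292 - 894672) = 42484 - 874386 = -831902)
(-283861 + 89185/(-12673)) + O = (-283861 + 89185/(-12673)) - 831902 = (-283861 + 89185*(-1/12673)) - 831902 = (-283861 - 89185/12673) - 831902 = -3597459638/12673 - 831902 = -14140153684/12673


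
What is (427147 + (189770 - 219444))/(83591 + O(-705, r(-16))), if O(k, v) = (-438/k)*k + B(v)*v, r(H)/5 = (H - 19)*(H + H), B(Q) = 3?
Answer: 397473/99953 ≈ 3.9766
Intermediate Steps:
r(H) = 10*H*(-19 + H) (r(H) = 5*((H - 19)*(H + H)) = 5*((-19 + H)*(2*H)) = 5*(2*H*(-19 + H)) = 10*H*(-19 + H))
O(k, v) = -438 + 3*v (O(k, v) = (-438/k)*k + 3*v = -438 + 3*v)
(427147 + (189770 - 219444))/(83591 + O(-705, r(-16))) = (427147 + (189770 - 219444))/(83591 + (-438 + 3*(10*(-16)*(-19 - 16)))) = (427147 - 29674)/(83591 + (-438 + 3*(10*(-16)*(-35)))) = 397473/(83591 + (-438 + 3*5600)) = 397473/(83591 + (-438 + 16800)) = 397473/(83591 + 16362) = 397473/99953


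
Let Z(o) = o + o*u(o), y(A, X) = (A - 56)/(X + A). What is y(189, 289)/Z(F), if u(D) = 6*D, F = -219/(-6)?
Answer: 133/3838340 ≈ 3.4650e-5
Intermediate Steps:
F = 73/2 (F = -219*(-1/6) = 73/2 ≈ 36.500)
y(A, X) = (-56 + A)/(A + X)
Z(o) = o + 6*o**2 (Z(o) = o + o*(6*o) = o + 6*o**2)
y(189, 289)/Z(F) = ((-56 + 189)/(189 + 289))/((73*(1 + 6*(73/2))/2)) = (133/478)/((73*(1 + 219)/2)) = ((1/478)*133)/(((73/2)*220)) = (133/478)/8030 = (133/478)*(1/8030) = 133/3838340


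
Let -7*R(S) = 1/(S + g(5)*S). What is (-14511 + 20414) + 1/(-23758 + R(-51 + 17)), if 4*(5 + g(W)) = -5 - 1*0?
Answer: 350468450833/59371244 ≈ 5903.0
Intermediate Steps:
g(W) = -25/4 (g(W) = -5 + (-5 - 1*0)/4 = -5 + (-5 + 0)/4 = -5 + (¼)*(-5) = -5 - 5/4 = -25/4)
R(S) = 4/(147*S) (R(S) = -1/(7*(S - 25*S/4)) = -(-4/(21*S))/7 = -(-4)/(147*S) = 4/(147*S))
(-14511 + 20414) + 1/(-23758 + R(-51 + 17)) = (-14511 + 20414) + 1/(-23758 + 4/(147*(-51 + 17))) = 5903 + 1/(-23758 + (4/147)/(-34)) = 5903 + 1/(-23758 + (4/147)*(-1/34)) = 5903 + 1/(-23758 - 2/2499) = 5903 + 1/(-59371244/2499) = 5903 - 2499/59371244 = 350468450833/59371244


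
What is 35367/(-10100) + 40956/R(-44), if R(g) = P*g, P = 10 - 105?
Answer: 13291077/2110900 ≈ 6.2964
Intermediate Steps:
P = -95
R(g) = -95*g
35367/(-10100) + 40956/R(-44) = 35367/(-10100) + 40956/((-95*(-44))) = 35367*(-1/10100) + 40956/4180 = -35367/10100 + 40956*(1/4180) = -35367/10100 + 10239/1045 = 13291077/2110900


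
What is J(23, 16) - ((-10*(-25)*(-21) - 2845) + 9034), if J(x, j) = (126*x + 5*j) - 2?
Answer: 2037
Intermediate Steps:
J(x, j) = -2 + 5*j + 126*x (J(x, j) = (5*j + 126*x) - 2 = -2 + 5*j + 126*x)
J(23, 16) - ((-10*(-25)*(-21) - 2845) + 9034) = (-2 + 5*16 + 126*23) - ((-10*(-25)*(-21) - 2845) + 9034) = (-2 + 80 + 2898) - ((250*(-21) - 2845) + 9034) = 2976 - ((-5250 - 2845) + 9034) = 2976 - (-8095 + 9034) = 2976 - 1*939 = 2976 - 939 = 2037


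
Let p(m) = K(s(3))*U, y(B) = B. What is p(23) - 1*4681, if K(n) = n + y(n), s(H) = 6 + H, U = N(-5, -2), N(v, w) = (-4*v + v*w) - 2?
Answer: -4177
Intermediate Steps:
N(v, w) = -2 - 4*v + v*w
U = 28 (U = -2 - 4*(-5) - 5*(-2) = -2 + 20 + 10 = 28)
K(n) = 2*n (K(n) = n + n = 2*n)
p(m) = 504 (p(m) = (2*(6 + 3))*28 = (2*9)*28 = 18*28 = 504)
p(23) - 1*4681 = 504 - 1*4681 = 504 - 4681 = -4177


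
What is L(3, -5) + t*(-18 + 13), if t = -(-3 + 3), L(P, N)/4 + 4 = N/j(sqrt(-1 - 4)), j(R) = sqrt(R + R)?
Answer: -16 + 2*sqrt(2)*5**(3/4)*I**(3/2) ≈ -22.687 + 6.6874*I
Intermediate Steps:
j(R) = sqrt(2)*sqrt(R) (j(R) = sqrt(2*R) = sqrt(2)*sqrt(R))
L(P, N) = -16 - 2*N*sqrt(2)*5**(3/4)*I**(3/2)/5 (L(P, N) = -16 + 4*(N/((sqrt(2)*sqrt(sqrt(-1 - 4))))) = -16 + 4*(N/((sqrt(2)*sqrt(sqrt(-5))))) = -16 + 4*(N/((sqrt(2)*sqrt(I*sqrt(5))))) = -16 + 4*(N/((sqrt(2)*(5**(1/4)*sqrt(I))))) = -16 + 4*(N/((sqrt(2)*5**(1/4)*sqrt(I)))) = -16 + 4*(N*(-sqrt(2)*5**(3/4)*I**(3/2)/10)) = -16 + 4*(-N*sqrt(2)*5**(3/4)*I**(3/2)/10) = -16 - 2*N*sqrt(2)*5**(3/4)*I**(3/2)/5)
t = 0 (t = -1*0 = 0)
L(3, -5) + t*(-18 + 13) = (-16 - 2/5*(-5)*sqrt(2)*5**(3/4)*I**(3/2)) + 0*(-18 + 13) = (-16 + 2*sqrt(2)*5**(3/4)*I**(3/2)) + 0*(-5) = (-16 + 2*sqrt(2)*5**(3/4)*I**(3/2)) + 0 = -16 + 2*sqrt(2)*5**(3/4)*I**(3/2)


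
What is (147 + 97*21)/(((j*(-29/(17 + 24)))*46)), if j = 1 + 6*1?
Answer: -6396/667 ≈ -9.5892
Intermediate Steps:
j = 7 (j = 1 + 6 = 7)
(147 + 97*21)/(((j*(-29/(17 + 24)))*46)) = (147 + 97*21)/(((7*(-29/(17 + 24)))*46)) = (147 + 2037)/(((7*(-29/41))*46)) = 2184/(((7*(-29*1/41))*46)) = 2184/(((7*(-29/41))*46)) = 2184/((-203/41*46)) = 2184/(-9338/41) = 2184*(-41/9338) = -6396/667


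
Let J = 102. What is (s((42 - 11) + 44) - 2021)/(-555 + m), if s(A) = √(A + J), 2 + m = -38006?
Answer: 2021/38563 - √177/38563 ≈ 0.052063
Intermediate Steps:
m = -38008 (m = -2 - 38006 = -38008)
s(A) = √(102 + A) (s(A) = √(A + 102) = √(102 + A))
(s((42 - 11) + 44) - 2021)/(-555 + m) = (√(102 + ((42 - 11) + 44)) - 2021)/(-555 - 38008) = (√(102 + (31 + 44)) - 2021)/(-38563) = (√(102 + 75) - 2021)*(-1/38563) = (√177 - 2021)*(-1/38563) = (-2021 + √177)*(-1/38563) = 2021/38563 - √177/38563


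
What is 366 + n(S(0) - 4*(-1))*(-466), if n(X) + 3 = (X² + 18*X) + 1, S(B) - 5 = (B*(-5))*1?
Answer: -111940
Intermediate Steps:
S(B) = 5 - 5*B (S(B) = 5 + (B*(-5))*1 = 5 - 5*B*1 = 5 - 5*B)
n(X) = -2 + X² + 18*X (n(X) = -3 + ((X² + 18*X) + 1) = -3 + (1 + X² + 18*X) = -2 + X² + 18*X)
366 + n(S(0) - 4*(-1))*(-466) = 366 + (-2 + ((5 - 5*0) - 4*(-1))² + 18*((5 - 5*0) - 4*(-1)))*(-466) = 366 + (-2 + ((5 + 0) + 4)² + 18*((5 + 0) + 4))*(-466) = 366 + (-2 + (5 + 4)² + 18*(5 + 4))*(-466) = 366 + (-2 + 9² + 18*9)*(-466) = 366 + (-2 + 81 + 162)*(-466) = 366 + 241*(-466) = 366 - 112306 = -111940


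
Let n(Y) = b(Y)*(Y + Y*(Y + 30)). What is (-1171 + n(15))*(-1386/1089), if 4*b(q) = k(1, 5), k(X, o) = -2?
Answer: 21224/11 ≈ 1929.5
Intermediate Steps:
b(q) = -1/2 (b(q) = (1/4)*(-2) = -1/2)
n(Y) = -Y/2 - Y*(30 + Y)/2 (n(Y) = -(Y + Y*(Y + 30))/2 = -(Y + Y*(30 + Y))/2 = -Y/2 - Y*(30 + Y)/2)
(-1171 + n(15))*(-1386/1089) = (-1171 - 1/2*15*(31 + 15))*(-1386/1089) = (-1171 - 1/2*15*46)*(-1386*1/1089) = (-1171 - 345)*(-14/11) = -1516*(-14/11) = 21224/11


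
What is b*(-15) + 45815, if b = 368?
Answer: 40295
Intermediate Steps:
b*(-15) + 45815 = 368*(-15) + 45815 = -5520 + 45815 = 40295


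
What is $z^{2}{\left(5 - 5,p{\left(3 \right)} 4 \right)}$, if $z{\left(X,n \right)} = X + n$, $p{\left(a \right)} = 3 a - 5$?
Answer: $256$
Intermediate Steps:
$p{\left(a \right)} = -5 + 3 a$ ($p{\left(a \right)} = 3 a - 5 = -5 + 3 a$)
$z^{2}{\left(5 - 5,p{\left(3 \right)} 4 \right)} = \left(\left(5 - 5\right) + \left(-5 + 3 \cdot 3\right) 4\right)^{2} = \left(\left(5 - 5\right) + \left(-5 + 9\right) 4\right)^{2} = \left(0 + 4 \cdot 4\right)^{2} = \left(0 + 16\right)^{2} = 16^{2} = 256$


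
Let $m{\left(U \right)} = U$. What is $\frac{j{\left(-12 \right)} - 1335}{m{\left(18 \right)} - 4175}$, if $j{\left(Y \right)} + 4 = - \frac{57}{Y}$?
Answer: $\frac{5337}{16628} \approx 0.32096$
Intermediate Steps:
$j{\left(Y \right)} = -4 - \frac{57}{Y}$
$\frac{j{\left(-12 \right)} - 1335}{m{\left(18 \right)} - 4175} = \frac{\left(-4 - \frac{57}{-12}\right) - 1335}{18 - 4175} = \frac{\left(-4 - - \frac{19}{4}\right) - 1335}{-4157} = \left(\left(-4 + \frac{19}{4}\right) - 1335\right) \left(- \frac{1}{4157}\right) = \left(\frac{3}{4} - 1335\right) \left(- \frac{1}{4157}\right) = \left(- \frac{5337}{4}\right) \left(- \frac{1}{4157}\right) = \frac{5337}{16628}$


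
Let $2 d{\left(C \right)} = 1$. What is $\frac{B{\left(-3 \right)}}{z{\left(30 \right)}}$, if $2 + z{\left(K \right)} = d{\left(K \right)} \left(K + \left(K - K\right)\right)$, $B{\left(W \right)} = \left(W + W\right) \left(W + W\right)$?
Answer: $\frac{36}{13} \approx 2.7692$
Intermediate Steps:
$d{\left(C \right)} = \frac{1}{2}$ ($d{\left(C \right)} = \frac{1}{2} \cdot 1 = \frac{1}{2}$)
$B{\left(W \right)} = 4 W^{2}$ ($B{\left(W \right)} = 2 W 2 W = 4 W^{2}$)
$z{\left(K \right)} = -2 + \frac{K}{2}$ ($z{\left(K \right)} = -2 + \frac{K + \left(K - K\right)}{2} = -2 + \frac{K + 0}{2} = -2 + \frac{K}{2}$)
$\frac{B{\left(-3 \right)}}{z{\left(30 \right)}} = \frac{4 \left(-3\right)^{2}}{-2 + \frac{1}{2} \cdot 30} = \frac{4 \cdot 9}{-2 + 15} = \frac{36}{13}$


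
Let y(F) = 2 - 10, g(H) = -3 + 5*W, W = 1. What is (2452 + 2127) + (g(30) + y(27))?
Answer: 4573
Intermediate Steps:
g(H) = 2 (g(H) = -3 + 5*1 = -3 + 5 = 2)
y(F) = -8
(2452 + 2127) + (g(30) + y(27)) = (2452 + 2127) + (2 - 8) = 4579 - 6 = 4573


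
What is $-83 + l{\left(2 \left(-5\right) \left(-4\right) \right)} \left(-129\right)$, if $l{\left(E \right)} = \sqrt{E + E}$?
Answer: $-83 - 516 \sqrt{5} \approx -1236.8$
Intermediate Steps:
$l{\left(E \right)} = \sqrt{2} \sqrt{E}$ ($l{\left(E \right)} = \sqrt{2 E} = \sqrt{2} \sqrt{E}$)
$-83 + l{\left(2 \left(-5\right) \left(-4\right) \right)} \left(-129\right) = -83 + \sqrt{2} \sqrt{2 \left(-5\right) \left(-4\right)} \left(-129\right) = -83 + \sqrt{2} \sqrt{\left(-10\right) \left(-4\right)} \left(-129\right) = -83 + \sqrt{2} \sqrt{40} \left(-129\right) = -83 + \sqrt{2} \cdot 2 \sqrt{10} \left(-129\right) = -83 + 4 \sqrt{5} \left(-129\right) = -83 - 516 \sqrt{5}$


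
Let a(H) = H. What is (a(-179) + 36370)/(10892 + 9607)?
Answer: 36191/20499 ≈ 1.7655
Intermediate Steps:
(a(-179) + 36370)/(10892 + 9607) = (-179 + 36370)/(10892 + 9607) = 36191/20499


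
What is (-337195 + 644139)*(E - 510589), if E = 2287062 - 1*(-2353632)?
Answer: 1267710949120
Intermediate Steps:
E = 4640694 (E = 2287062 + 2353632 = 4640694)
(-337195 + 644139)*(E - 510589) = (-337195 + 644139)*(4640694 - 510589) = 306944*4130105 = 1267710949120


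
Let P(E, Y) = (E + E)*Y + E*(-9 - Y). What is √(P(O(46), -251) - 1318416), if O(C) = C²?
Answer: 4*I*√116786 ≈ 1367.0*I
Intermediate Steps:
P(E, Y) = E*(-9 - Y) + 2*E*Y (P(E, Y) = (2*E)*Y + E*(-9 - Y) = 2*E*Y + E*(-9 - Y) = E*(-9 - Y) + 2*E*Y)
√(P(O(46), -251) - 1318416) = √(46²*(-9 - 251) - 1318416) = √(2116*(-260) - 1318416) = √(-550160 - 1318416) = √(-1868576) = 4*I*√116786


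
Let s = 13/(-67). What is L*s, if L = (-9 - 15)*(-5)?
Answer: -1560/67 ≈ -23.284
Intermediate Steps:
s = -13/67 (s = 13*(-1/67) = -13/67 ≈ -0.19403)
L = 120 (L = -24*(-5) = 120)
L*s = 120*(-13/67) = -1560/67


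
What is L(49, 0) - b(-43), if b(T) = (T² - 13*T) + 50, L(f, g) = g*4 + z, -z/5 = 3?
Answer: -2473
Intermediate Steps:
z = -15 (z = -5*3 = -15)
L(f, g) = -15 + 4*g (L(f, g) = g*4 - 15 = 4*g - 15 = -15 + 4*g)
b(T) = 50 + T² - 13*T
L(49, 0) - b(-43) = (-15 + 4*0) - (50 + (-43)² - 13*(-43)) = (-15 + 0) - (50 + 1849 + 559) = -15 - 1*2458 = -15 - 2458 = -2473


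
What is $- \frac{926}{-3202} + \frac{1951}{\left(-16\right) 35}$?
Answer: $- \frac{2864271}{896560} \approx -3.1947$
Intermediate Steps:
$- \frac{926}{-3202} + \frac{1951}{\left(-16\right) 35} = \left(-926\right) \left(- \frac{1}{3202}\right) + \frac{1951}{-560} = \frac{463}{1601} + 1951 \left(- \frac{1}{560}\right) = \frac{463}{1601} - \frac{1951}{560} = - \frac{2864271}{896560}$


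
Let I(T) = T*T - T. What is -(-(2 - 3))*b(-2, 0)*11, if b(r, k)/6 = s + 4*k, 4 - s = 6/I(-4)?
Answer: -1221/5 ≈ -244.20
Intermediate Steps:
I(T) = T**2 - T
s = 37/10 (s = 4 - 6/((-4*(-1 - 4))) = 4 - 6/((-4*(-5))) = 4 - 6/20 = 4 - 1*3/10 = 4 - 3/10 = 37/10 ≈ 3.7000)
b(r, k) = 111/5 + 24*k (b(r, k) = 6*(37/10 + 4*k) = 111/5 + 24*k)
-(-(2 - 3))*b(-2, 0)*11 = -(-(2 - 3))*(111/5 + 24*0)*11 = -(-1*(-1))*(111/5 + 0)*11 = -1*(111/5)*11 = -111*11/5 = -1*1221/5 = -1221/5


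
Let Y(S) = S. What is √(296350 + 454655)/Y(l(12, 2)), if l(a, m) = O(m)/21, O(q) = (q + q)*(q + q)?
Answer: 63*√83445/16 ≈ 1137.4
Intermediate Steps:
O(q) = 4*q² (O(q) = (2*q)*(2*q) = 4*q²)
l(a, m) = 4*m²/21 (l(a, m) = (4*m²)/21 = (4*m²)*(1/21) = 4*m²/21)
√(296350 + 454655)/Y(l(12, 2)) = √(296350 + 454655)/(((4/21)*2²)) = √751005/(((4/21)*4)) = (3*√83445)/(16/21) = (3*√83445)*(21/16) = 63*√83445/16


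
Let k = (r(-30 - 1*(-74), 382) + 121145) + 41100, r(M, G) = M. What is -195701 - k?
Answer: -357990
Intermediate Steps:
k = 162289 (k = ((-30 - 1*(-74)) + 121145) + 41100 = ((-30 + 74) + 121145) + 41100 = (44 + 121145) + 41100 = 121189 + 41100 = 162289)
-195701 - k = -195701 - 1*162289 = -195701 - 162289 = -357990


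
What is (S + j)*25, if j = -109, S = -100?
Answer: -5225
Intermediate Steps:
(S + j)*25 = (-100 - 109)*25 = -209*25 = -5225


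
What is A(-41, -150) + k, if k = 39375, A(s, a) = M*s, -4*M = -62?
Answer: 77479/2 ≈ 38740.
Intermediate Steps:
M = 31/2 (M = -¼*(-62) = 31/2 ≈ 15.500)
A(s, a) = 31*s/2
A(-41, -150) + k = (31/2)*(-41) + 39375 = -1271/2 + 39375 = 77479/2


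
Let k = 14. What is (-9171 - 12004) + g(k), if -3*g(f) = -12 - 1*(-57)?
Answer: -21190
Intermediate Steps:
g(f) = -15 (g(f) = -(-12 - 1*(-57))/3 = -(-12 + 57)/3 = -⅓*45 = -15)
(-9171 - 12004) + g(k) = (-9171 - 12004) - 15 = -21175 - 15 = -21190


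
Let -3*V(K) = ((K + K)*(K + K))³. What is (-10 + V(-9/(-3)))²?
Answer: 242175844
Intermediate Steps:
V(K) = -64*K⁶/3 (V(K) = -(K + K)⁶/3 = -64*K⁶/3)
(-10 + V(-9/(-3)))² = (-10 - 64*(-9/(-3))⁶/3)² = (-10 - 64*(-9*(-⅓))⁶/3)² = (-10 - 64/3*3⁶)² = (-10 - 64/3*729)² = (-10 - 15552)² = (-15562)² = 242175844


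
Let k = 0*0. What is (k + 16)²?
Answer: 256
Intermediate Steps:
k = 0
(k + 16)² = (0 + 16)² = 16² = 256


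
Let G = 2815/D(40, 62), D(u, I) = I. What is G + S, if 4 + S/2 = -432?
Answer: -51249/62 ≈ -826.60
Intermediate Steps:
S = -872 (S = -8 + 2*(-432) = -8 - 864 = -872)
G = 2815/62 ≈ 45.403
G + S = 2815/62 - 872 = -51249/62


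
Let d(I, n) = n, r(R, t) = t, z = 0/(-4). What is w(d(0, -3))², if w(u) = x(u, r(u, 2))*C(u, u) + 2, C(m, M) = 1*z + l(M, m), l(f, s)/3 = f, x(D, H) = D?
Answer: 841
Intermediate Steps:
z = 0 (z = 0*(-¼) = 0)
l(f, s) = 3*f
C(m, M) = 3*M (C(m, M) = 1*0 + 3*M = 0 + 3*M = 3*M)
w(u) = 2 + 3*u² (w(u) = u*(3*u) + 2 = 3*u² + 2 = 2 + 3*u²)
w(d(0, -3))² = (2 + 3*(-3)²)² = (2 + 3*9)² = (2 + 27)² = 29² = 841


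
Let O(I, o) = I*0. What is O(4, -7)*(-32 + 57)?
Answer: 0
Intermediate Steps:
O(I, o) = 0
O(4, -7)*(-32 + 57) = 0*(-32 + 57) = 0*25 = 0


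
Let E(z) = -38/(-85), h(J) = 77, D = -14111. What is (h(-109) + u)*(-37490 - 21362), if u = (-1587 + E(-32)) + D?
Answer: 78140566444/85 ≈ 9.1930e+8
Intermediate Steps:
E(z) = 38/85 (E(z) = -38*(-1/85) = 38/85)
u = -1334292/85 (u = (-1587 + 38/85) - 14111 = -134857/85 - 14111 = -1334292/85 ≈ -15698.)
(h(-109) + u)*(-37490 - 21362) = (77 - 1334292/85)*(-37490 - 21362) = -1327747/85*(-58852) = 78140566444/85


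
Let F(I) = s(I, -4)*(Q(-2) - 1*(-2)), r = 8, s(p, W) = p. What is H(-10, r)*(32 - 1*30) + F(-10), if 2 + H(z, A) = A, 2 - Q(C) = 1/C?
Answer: -33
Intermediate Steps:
Q(C) = 2 - 1/C
H(z, A) = -2 + A
F(I) = 9*I/2 (F(I) = I*((2 - 1/(-2)) - 1*(-2)) = I*((2 - 1*(-1/2)) + 2) = I*((2 + 1/2) + 2) = I*(5/2 + 2) = I*(9/2) = 9*I/2)
H(-10, r)*(32 - 1*30) + F(-10) = (-2 + 8)*(32 - 1*30) + (9/2)*(-10) = 6*(32 - 30) - 45 = 6*2 - 45 = 12 - 45 = -33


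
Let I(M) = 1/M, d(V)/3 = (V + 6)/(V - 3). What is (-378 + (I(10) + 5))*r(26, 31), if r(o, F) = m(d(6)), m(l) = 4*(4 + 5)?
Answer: -67122/5 ≈ -13424.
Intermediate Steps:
d(V) = 3*(6 + V)/(-3 + V) (d(V) = 3*((V + 6)/(V - 3)) = 3*((6 + V)/(-3 + V)) = 3*(6 + V)/(-3 + V))
m(l) = 36 (m(l) = 4*9 = 36)
r(o, F) = 36
(-378 + (I(10) + 5))*r(26, 31) = (-378 + (1/10 + 5))*36 = (-378 + (⅒ + 5))*36 = (-378 + 51/10)*36 = -3729/10*36 = -67122/5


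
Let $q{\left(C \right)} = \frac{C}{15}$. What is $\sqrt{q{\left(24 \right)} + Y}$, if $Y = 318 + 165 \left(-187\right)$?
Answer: $\frac{i \sqrt{763385}}{5} \approx 174.74 i$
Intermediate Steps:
$q{\left(C \right)} = \frac{C}{15}$ ($q{\left(C \right)} = C \frac{1}{15} = \frac{C}{15}$)
$Y = -30537$ ($Y = 318 - 30855 = -30537$)
$\sqrt{q{\left(24 \right)} + Y} = \sqrt{\frac{1}{15} \cdot 24 - 30537} = \sqrt{\frac{8}{5} - 30537} = \sqrt{- \frac{152677}{5}} = \frac{i \sqrt{763385}}{5}$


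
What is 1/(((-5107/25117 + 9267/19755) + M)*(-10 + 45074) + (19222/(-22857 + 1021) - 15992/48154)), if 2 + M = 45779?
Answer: 43477944879315270/89690943939731516301066157 ≈ 4.8475e-10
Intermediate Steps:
M = 45777 (M = -2 + 45779 = 45777)
1/(((-5107/25117 + 9267/19755) + M)*(-10 + 45074) + (19222/(-22857 + 1021) - 15992/48154)) = 1/(((-5107/25117 + 9267/19755) + 45777)*(-10 + 45074) + (19222/(-22857 + 1021) - 15992/48154)) = 1/(((-5107*1/25117 + 9267*(1/19755)) + 45777)*45064 + (19222/(-21836) - 15992*1/48154)) = 1/(((-5107/25117 + 3089/6585) + 45777)*45064 + (19222*(-1/21836) - 7996/24077)) = 1/((43956818/165395445 + 45777)*45064 + (-9611/10918 - 7996/24077)) = 1/((7571351242583/165395445)*45064 - 318704375/262872686) = 1/(341195372395760312/165395445 - 318704375/262872686) = 1/(89690943939731516301066157/43477944879315270) = 43477944879315270/89690943939731516301066157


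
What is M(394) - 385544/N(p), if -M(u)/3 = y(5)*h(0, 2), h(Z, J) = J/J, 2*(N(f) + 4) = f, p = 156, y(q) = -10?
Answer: -191662/37 ≈ -5180.1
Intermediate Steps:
N(f) = -4 + f/2
h(Z, J) = 1
M(u) = 30 (M(u) = -(-30) = -3*(-10) = 30)
M(394) - 385544/N(p) = 30 - 385544/(-4 + (½)*156) = 30 - 385544/(-4 + 78) = 30 - 385544/74 = 30 - 1*192772/37 = 30 - 192772/37 = -191662/37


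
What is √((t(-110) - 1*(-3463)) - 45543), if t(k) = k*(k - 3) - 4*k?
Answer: I*√29210 ≈ 170.91*I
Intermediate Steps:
t(k) = -4*k + k*(-3 + k) (t(k) = k*(-3 + k) - 4*k = -4*k + k*(-3 + k))
√((t(-110) - 1*(-3463)) - 45543) = √((-110*(-7 - 110) - 1*(-3463)) - 45543) = √((-110*(-117) + 3463) - 45543) = √((12870 + 3463) - 45543) = √(16333 - 45543) = √(-29210) = I*√29210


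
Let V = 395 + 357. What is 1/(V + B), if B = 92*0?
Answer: 1/752 ≈ 0.0013298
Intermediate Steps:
V = 752
B = 0
1/(V + B) = 1/(752 + 0) = 1/752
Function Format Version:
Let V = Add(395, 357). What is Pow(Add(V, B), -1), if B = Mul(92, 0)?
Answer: Rational(1, 752) ≈ 0.0013298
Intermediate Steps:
V = 752
B = 0
Pow(Add(V, B), -1) = Pow(Add(752, 0), -1) = Pow(752, -1) = Rational(1, 752)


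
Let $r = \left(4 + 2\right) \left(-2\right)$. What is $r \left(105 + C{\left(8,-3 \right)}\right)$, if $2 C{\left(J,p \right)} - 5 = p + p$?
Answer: $-1254$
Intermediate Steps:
$C{\left(J,p \right)} = \frac{5}{2} + p$ ($C{\left(J,p \right)} = \frac{5}{2} + \frac{p + p}{2} = \frac{5}{2} + \frac{2 p}{2} = \frac{5}{2} + p$)
$r = -12$ ($r = 6 \left(-2\right) = -12$)
$r \left(105 + C{\left(8,-3 \right)}\right) = - 12 \left(105 + \left(\frac{5}{2} - 3\right)\right) = - 12 \left(105 - \frac{1}{2}\right) = \left(-12\right) \frac{209}{2} = -1254$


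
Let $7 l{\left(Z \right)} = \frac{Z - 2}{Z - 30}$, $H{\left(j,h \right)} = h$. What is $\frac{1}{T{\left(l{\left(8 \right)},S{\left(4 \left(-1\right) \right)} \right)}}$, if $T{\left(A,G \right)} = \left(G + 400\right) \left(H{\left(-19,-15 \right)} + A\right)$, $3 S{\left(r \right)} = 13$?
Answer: $- \frac{77}{468218} \approx -0.00016445$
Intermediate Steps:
$S{\left(r \right)} = \frac{13}{3}$ ($S{\left(r \right)} = \frac{1}{3} \cdot 13 = \frac{13}{3}$)
$l{\left(Z \right)} = \frac{-2 + Z}{7 \left(-30 + Z\right)}$ ($l{\left(Z \right)} = \frac{\left(Z - 2\right) \frac{1}{Z - 30}}{7} = \frac{\left(-2 + Z\right) \frac{1}{-30 + Z}}{7} = \frac{\frac{1}{-30 + Z} \left(-2 + Z\right)}{7} = \frac{-2 + Z}{7 \left(-30 + Z\right)}$)
$T{\left(A,G \right)} = \left(-15 + A\right) \left(400 + G\right)$ ($T{\left(A,G \right)} = \left(G + 400\right) \left(-15 + A\right) = \left(400 + G\right) \left(-15 + A\right) = \left(-15 + A\right) \left(400 + G\right)$)
$\frac{1}{T{\left(l{\left(8 \right)},S{\left(4 \left(-1\right) \right)} \right)}} = \frac{1}{-6000 - 65 + 400 \frac{-2 + 8}{7 \left(-30 + 8\right)} + \frac{-2 + 8}{7 \left(-30 + 8\right)} \frac{13}{3}} = \frac{1}{-6000 - 65 + 400 \cdot \frac{1}{7} \frac{1}{-22} \cdot 6 + \frac{1}{7} \frac{1}{-22} \cdot 6 \cdot \frac{13}{3}} = \frac{1}{-6000 - 65 + 400 \cdot \frac{1}{7} \left(- \frac{1}{22}\right) 6 + \frac{1}{7} \left(- \frac{1}{22}\right) 6 \cdot \frac{13}{3}} = \frac{1}{-6000 - 65 + 400 \left(- \frac{3}{77}\right) - \frac{13}{77}} = \frac{1}{-6000 - 65 - \frac{1200}{77} - \frac{13}{77}} = \frac{1}{- \frac{468218}{77}} = - \frac{77}{468218}$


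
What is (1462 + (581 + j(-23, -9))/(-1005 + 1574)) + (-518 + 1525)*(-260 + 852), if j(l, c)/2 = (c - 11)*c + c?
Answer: 340038737/569 ≈ 5.9761e+5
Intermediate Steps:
j(l, c) = 2*c + 2*c*(-11 + c) (j(l, c) = 2*((c - 11)*c + c) = 2*((-11 + c)*c + c) = 2*(c*(-11 + c) + c) = 2*(c + c*(-11 + c)) = 2*c + 2*c*(-11 + c))
(1462 + (581 + j(-23, -9))/(-1005 + 1574)) + (-518 + 1525)*(-260 + 852) = (1462 + (581 + 2*(-9)*(-10 - 9))/(-1005 + 1574)) + (-518 + 1525)*(-260 + 852) = (1462 + (581 + 2*(-9)*(-19))/569) + 1007*592 = (1462 + (581 + 342)*(1/569)) + 596144 = (1462 + 923*(1/569)) + 596144 = (1462 + 923/569) + 596144 = 832801/569 + 596144 = 340038737/569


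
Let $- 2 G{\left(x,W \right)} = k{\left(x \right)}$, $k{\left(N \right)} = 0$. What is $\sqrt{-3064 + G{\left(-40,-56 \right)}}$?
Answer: $2 i \sqrt{766} \approx 55.353 i$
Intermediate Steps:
$G{\left(x,W \right)} = 0$ ($G{\left(x,W \right)} = \left(- \frac{1}{2}\right) 0 = 0$)
$\sqrt{-3064 + G{\left(-40,-56 \right)}} = \sqrt{-3064 + 0} = \sqrt{-3064} = 2 i \sqrt{766}$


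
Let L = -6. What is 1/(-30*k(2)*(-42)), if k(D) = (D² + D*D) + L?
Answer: 1/2520 ≈ 0.00039683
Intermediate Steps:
k(D) = -6 + 2*D² (k(D) = (D² + D*D) - 6 = (D² + D²) - 6 = 2*D² - 6 = -6 + 2*D²)
1/(-30*k(2)*(-42)) = 1/(-30*(-6 + 2*2²)*(-42)) = 1/(-30*(-6 + 2*4)*(-42)) = 1/(-30*(-6 + 8)*(-42)) = 1/(-30*2*(-42)) = 1/(-60*(-42)) = 1/2520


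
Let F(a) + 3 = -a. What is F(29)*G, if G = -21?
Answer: 672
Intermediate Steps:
F(a) = -3 - a
F(29)*G = (-3 - 1*29)*(-21) = (-3 - 29)*(-21) = -32*(-21) = 672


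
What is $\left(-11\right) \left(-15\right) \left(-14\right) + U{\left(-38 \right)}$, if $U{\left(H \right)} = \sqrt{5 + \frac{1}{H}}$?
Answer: $-2310 + \frac{3 \sqrt{798}}{38} \approx -2307.8$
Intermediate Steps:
$\left(-11\right) \left(-15\right) \left(-14\right) + U{\left(-38 \right)} = \left(-11\right) \left(-15\right) \left(-14\right) + \sqrt{5 + \frac{1}{-38}} = 165 \left(-14\right) + \sqrt{5 - \frac{1}{38}} = -2310 + \sqrt{\frac{189}{38}} = -2310 + \frac{3 \sqrt{798}}{38}$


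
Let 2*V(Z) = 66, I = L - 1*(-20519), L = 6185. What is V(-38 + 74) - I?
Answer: -26671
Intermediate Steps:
I = 26704 (I = 6185 - 1*(-20519) = 6185 + 20519 = 26704)
V(Z) = 33 (V(Z) = (½)*66 = 33)
V(-38 + 74) - I = 33 - 1*26704 = 33 - 26704 = -26671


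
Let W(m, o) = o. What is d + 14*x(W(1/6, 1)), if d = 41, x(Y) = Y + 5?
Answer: 125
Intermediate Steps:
x(Y) = 5 + Y
d + 14*x(W(1/6, 1)) = 41 + 14*(5 + 1) = 41 + 14*6 = 41 + 84 = 125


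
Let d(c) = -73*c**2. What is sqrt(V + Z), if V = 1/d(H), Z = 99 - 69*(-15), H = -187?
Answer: sqrt(211320674261)/13651 ≈ 33.675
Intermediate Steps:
Z = 1134 (Z = 99 + 1035 = 1134)
V = -1/2552737 (V = 1/(-73*(-187)**2) = 1/(-73*34969) = 1/(-2552737) = -1/2552737 ≈ -3.9174e-7)
sqrt(V + Z) = sqrt(-1/2552737 + 1134) = sqrt(2894803757/2552737) = sqrt(211320674261)/13651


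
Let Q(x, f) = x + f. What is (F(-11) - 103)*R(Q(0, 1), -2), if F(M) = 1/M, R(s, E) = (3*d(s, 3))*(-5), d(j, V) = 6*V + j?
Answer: 323190/11 ≈ 29381.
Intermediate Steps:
Q(x, f) = f + x
d(j, V) = j + 6*V
R(s, E) = -270 - 15*s (R(s, E) = (3*(s + 6*3))*(-5) = (3*(s + 18))*(-5) = (3*(18 + s))*(-5) = (54 + 3*s)*(-5) = -270 - 15*s)
(F(-11) - 103)*R(Q(0, 1), -2) = (1/(-11) - 103)*(-270 - 15*(1 + 0)) = (-1/11 - 103)*(-270 - 15*1) = -1134*(-270 - 15)/11 = -1134/11*(-285) = 323190/11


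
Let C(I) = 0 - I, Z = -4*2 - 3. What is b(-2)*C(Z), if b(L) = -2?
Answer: -22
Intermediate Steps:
Z = -11 (Z = -8 - 3 = -11)
C(I) = -I
b(-2)*C(Z) = -(-2)*(-11) = -2*11 = -22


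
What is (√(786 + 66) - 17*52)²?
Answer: 782308 - 3536*√213 ≈ 7.3070e+5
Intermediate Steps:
(√(786 + 66) - 17*52)² = (√852 - 884)² = (2*√213 - 884)² = (-884 + 2*√213)²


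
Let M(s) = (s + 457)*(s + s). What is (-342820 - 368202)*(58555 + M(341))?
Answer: -428597662402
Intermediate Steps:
M(s) = 2*s*(457 + s) (M(s) = (457 + s)*(2*s) = 2*s*(457 + s))
(-342820 - 368202)*(58555 + M(341)) = (-342820 - 368202)*(58555 + 2*341*(457 + 341)) = -711022*(58555 + 2*341*798) = -711022*(58555 + 544236) = -711022*602791 = -428597662402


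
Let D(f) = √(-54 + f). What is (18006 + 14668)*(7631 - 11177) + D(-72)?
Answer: -115862004 + 3*I*√14 ≈ -1.1586e+8 + 11.225*I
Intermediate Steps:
(18006 + 14668)*(7631 - 11177) + D(-72) = (18006 + 14668)*(7631 - 11177) + √(-54 - 72) = 32674*(-3546) + √(-126) = -115862004 + 3*I*√14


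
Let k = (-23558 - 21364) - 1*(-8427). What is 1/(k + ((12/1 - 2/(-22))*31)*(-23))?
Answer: -11/496274 ≈ -2.2165e-5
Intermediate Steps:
k = -36495 (k = -44922 + 8427 = -36495)
1/(k + ((12/1 - 2/(-22))*31)*(-23)) = 1/(-36495 + ((12/1 - 2/(-22))*31)*(-23)) = 1/(-36495 + ((12*1 - 2*(-1/22))*31)*(-23)) = 1/(-36495 + ((12 + 1/11)*31)*(-23)) = 1/(-36495 + ((133/11)*31)*(-23)) = 1/(-36495 + (4123/11)*(-23)) = 1/(-36495 - 94829/11) = 1/(-496274/11) = -11/496274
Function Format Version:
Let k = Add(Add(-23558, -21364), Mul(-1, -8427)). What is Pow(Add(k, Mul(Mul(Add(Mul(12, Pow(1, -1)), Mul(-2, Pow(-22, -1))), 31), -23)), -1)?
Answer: Rational(-11, 496274) ≈ -2.2165e-5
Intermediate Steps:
k = -36495 (k = Add(-44922, 8427) = -36495)
Pow(Add(k, Mul(Mul(Add(Mul(12, Pow(1, -1)), Mul(-2, Pow(-22, -1))), 31), -23)), -1) = Pow(Add(-36495, Mul(Mul(Add(Mul(12, Pow(1, -1)), Mul(-2, Pow(-22, -1))), 31), -23)), -1) = Pow(Add(-36495, Mul(Mul(Add(Mul(12, 1), Mul(-2, Rational(-1, 22))), 31), -23)), -1) = Pow(Add(-36495, Mul(Mul(Add(12, Rational(1, 11)), 31), -23)), -1) = Pow(Add(-36495, Mul(Mul(Rational(133, 11), 31), -23)), -1) = Pow(Add(-36495, Mul(Rational(4123, 11), -23)), -1) = Pow(Add(-36495, Rational(-94829, 11)), -1) = Pow(Rational(-496274, 11), -1) = Rational(-11, 496274)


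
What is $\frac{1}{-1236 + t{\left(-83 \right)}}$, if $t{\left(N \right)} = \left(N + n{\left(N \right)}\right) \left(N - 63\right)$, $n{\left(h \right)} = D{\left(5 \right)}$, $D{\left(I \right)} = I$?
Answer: $\frac{1}{10152} \approx 9.8503 \cdot 10^{-5}$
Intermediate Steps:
$n{\left(h \right)} = 5$
$t{\left(N \right)} = \left(-63 + N\right) \left(5 + N\right)$ ($t{\left(N \right)} = \left(N + 5\right) \left(N - 63\right) = \left(5 + N\right) \left(-63 + N\right) = \left(-63 + N\right) \left(5 + N\right)$)
$\frac{1}{-1236 + t{\left(-83 \right)}} = \frac{1}{-1236 - \left(-4499 - 6889\right)} = \frac{1}{-1236 + \left(-315 + 6889 + 4814\right)} = \frac{1}{-1236 + 11388} = \frac{1}{10152}$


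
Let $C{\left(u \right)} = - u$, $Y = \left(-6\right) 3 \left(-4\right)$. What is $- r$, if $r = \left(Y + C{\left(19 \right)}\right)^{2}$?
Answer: $-2809$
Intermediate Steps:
$Y = 72$ ($Y = \left(-18\right) \left(-4\right) = 72$)
$r = 2809$ ($r = \left(72 - 19\right)^{2} = 53^{2} = 2809$)
$- r = \left(-1\right) 2809 = -2809$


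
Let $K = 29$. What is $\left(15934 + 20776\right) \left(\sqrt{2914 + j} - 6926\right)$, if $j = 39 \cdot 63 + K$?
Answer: $-254253460 + 1101300 \sqrt{6} \approx -2.5156 \cdot 10^{8}$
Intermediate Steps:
$j = 2486$ ($j = 39 \cdot 63 + 29 = 2457 + 29 = 2486$)
$\left(15934 + 20776\right) \left(\sqrt{2914 + j} - 6926\right) = \left(15934 + 20776\right) \left(\sqrt{2914 + 2486} - 6926\right) = 36710 \left(\sqrt{5400} - 6926\right) = 36710 \left(30 \sqrt{6} - 6926\right) = 36710 \left(-6926 + 30 \sqrt{6}\right) = -254253460 + 1101300 \sqrt{6}$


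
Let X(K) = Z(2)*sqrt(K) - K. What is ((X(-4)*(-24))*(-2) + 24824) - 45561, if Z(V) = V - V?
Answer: -20545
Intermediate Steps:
Z(V) = 0
X(K) = -K (X(K) = 0*sqrt(K) - K = 0 - K = -K)
((X(-4)*(-24))*(-2) + 24824) - 45561 = ((-1*(-4)*(-24))*(-2) + 24824) - 45561 = ((4*(-24))*(-2) + 24824) - 45561 = (-96*(-2) + 24824) - 45561 = (192 + 24824) - 45561 = 25016 - 45561 = -20545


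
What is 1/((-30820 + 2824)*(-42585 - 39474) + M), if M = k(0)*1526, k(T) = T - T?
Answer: 1/2297323764 ≈ 4.3529e-10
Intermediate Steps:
k(T) = 0
M = 0 (M = 0*1526 = 0)
1/((-30820 + 2824)*(-42585 - 39474) + M) = 1/((-30820 + 2824)*(-42585 - 39474) + 0) = 1/(-27996*(-82059) + 0) = 1/(2297323764 + 0) = 1/2297323764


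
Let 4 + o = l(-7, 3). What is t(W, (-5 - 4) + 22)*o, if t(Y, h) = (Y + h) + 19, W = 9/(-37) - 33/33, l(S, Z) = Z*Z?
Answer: 5690/37 ≈ 153.78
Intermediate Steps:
l(S, Z) = Z**2
W = -46/37 (W = 9*(-1/37) - 33*1/33 = -9/37 - 1 = -46/37 ≈ -1.2432)
o = 5 (o = -4 + 3**2 = -4 + 9 = 5)
t(Y, h) = 19 + Y + h
t(W, (-5 - 4) + 22)*o = (19 - 46/37 + ((-5 - 4) + 22))*5 = (19 - 46/37 + (-9 + 22))*5 = (19 - 46/37 + 13)*5 = (1138/37)*5 = 5690/37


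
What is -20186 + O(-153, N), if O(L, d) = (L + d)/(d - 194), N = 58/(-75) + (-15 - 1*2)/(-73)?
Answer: -21499449640/1065109 ≈ -20185.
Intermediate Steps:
N = -2959/5475 (N = 58*(-1/75) + (-15 - 2)*(-1/73) = -58/75 - 17*(-1/73) = -58/75 + 17/73 = -2959/5475 ≈ -0.54046)
O(L, d) = (L + d)/(-194 + d)
-20186 + O(-153, N) = -20186 + (-153 - 2959/5475)/(-194 - 2959/5475) = -20186 - 840634/5475/(-1065109/5475) = -20186 - 5475/1065109*(-840634/5475) = -20186 + 840634/1065109 = -21499449640/1065109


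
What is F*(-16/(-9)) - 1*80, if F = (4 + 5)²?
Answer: 64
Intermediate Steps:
F = 81 (F = 9² = 81)
F*(-16/(-9)) - 1*80 = 81*(-16/(-9)) - 1*80 = 81*(-16*(-⅑)) - 80 = 81*(16/9) - 80 = 144 - 80 = 64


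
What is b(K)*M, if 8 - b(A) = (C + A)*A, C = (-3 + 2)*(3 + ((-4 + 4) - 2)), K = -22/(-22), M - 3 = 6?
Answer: 72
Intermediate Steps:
M = 9 (M = 3 + 6 = 9)
K = 1 (K = -22*(-1/22) = 1)
C = -1 (C = -(3 + (0 - 2)) = -(3 - 2) = -1*1 = -1)
b(A) = 8 - A*(-1 + A) (b(A) = 8 - (-1 + A)*A = 8 - A*(-1 + A))
b(K)*M = (8 + 1 - 1*1²)*9 = (8 + 1 - 1*1)*9 = (8 + 1 - 1)*9 = 8*9 = 72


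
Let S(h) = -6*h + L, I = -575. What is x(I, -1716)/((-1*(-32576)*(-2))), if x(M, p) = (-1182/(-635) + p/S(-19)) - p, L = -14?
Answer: -5399727/206857600 ≈ -0.026104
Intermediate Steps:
S(h) = -14 - 6*h (S(h) = -6*h - 14 = -14 - 6*h)
x(M, p) = 1182/635 - 99*p/100 (x(M, p) = (-1182/(-635) + p/(-14 - 6*(-19))) - p = (-1182*(-1/635) + p/(-14 + 114)) - p = (1182/635 + p/100) - p = 1182/635 - 99*p/100)
x(I, -1716)/((-1*(-32576)*(-2))) = (1182/635 - 99/100*(-1716))/((-1*(-32576)*(-2))) = (1182/635 + 42471/25)/((32576*(-2))) = (5399727/3175)/(-65152) = (5399727/3175)*(-1/65152) = -5399727/206857600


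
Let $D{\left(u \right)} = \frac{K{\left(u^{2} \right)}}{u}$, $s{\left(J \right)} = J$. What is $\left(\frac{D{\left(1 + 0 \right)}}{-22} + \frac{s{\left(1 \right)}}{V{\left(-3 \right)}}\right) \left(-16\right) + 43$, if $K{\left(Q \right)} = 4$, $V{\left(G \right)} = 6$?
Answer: $\frac{1427}{33} \approx 43.242$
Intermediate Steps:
$D{\left(u \right)} = \frac{4}{u}$
$\left(\frac{D{\left(1 + 0 \right)}}{-22} + \frac{s{\left(1 \right)}}{V{\left(-3 \right)}}\right) \left(-16\right) + 43 = \left(\frac{4 \frac{1}{1 + 0}}{-22} + 1 \cdot \frac{1}{6}\right) \left(-16\right) + 43 = \left(\frac{4}{1} \left(- \frac{1}{22}\right) + 1 \cdot \frac{1}{6}\right) \left(-16\right) + 43 = \left(4 \cdot 1 \left(- \frac{1}{22}\right) + \frac{1}{6}\right) \left(-16\right) + 43 = \left(4 \left(- \frac{1}{22}\right) + \frac{1}{6}\right) \left(-16\right) + 43 = \left(- \frac{2}{11} + \frac{1}{6}\right) \left(-16\right) + 43 = \left(- \frac{1}{66}\right) \left(-16\right) + 43 = \frac{8}{33} + 43 = \frac{1427}{33}$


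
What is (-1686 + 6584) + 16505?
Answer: 21403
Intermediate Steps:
(-1686 + 6584) + 16505 = 4898 + 16505 = 21403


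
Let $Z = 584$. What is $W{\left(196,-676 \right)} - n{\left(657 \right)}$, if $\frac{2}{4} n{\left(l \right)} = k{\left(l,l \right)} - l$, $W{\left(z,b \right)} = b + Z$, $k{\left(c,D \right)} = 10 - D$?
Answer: $2516$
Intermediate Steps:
$W{\left(z,b \right)} = 584 + b$ ($W{\left(z,b \right)} = b + 584 = 584 + b$)
$n{\left(l \right)} = 20 - 4 l$ ($n{\left(l \right)} = 2 \left(\left(10 - l\right) - l\right) = 2 \left(10 - 2 l\right) = 20 - 4 l$)
$W{\left(196,-676 \right)} - n{\left(657 \right)} = \left(584 - 676\right) - \left(20 - 2628\right) = -92 - \left(20 - 2628\right) = -92 - -2608 = -92 + 2608 = 2516$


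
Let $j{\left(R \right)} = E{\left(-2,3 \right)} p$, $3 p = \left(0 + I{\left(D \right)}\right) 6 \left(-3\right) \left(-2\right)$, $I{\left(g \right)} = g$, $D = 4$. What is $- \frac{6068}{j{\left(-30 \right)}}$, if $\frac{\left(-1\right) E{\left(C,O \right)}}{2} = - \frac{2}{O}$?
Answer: $- \frac{1517}{16} \approx -94.813$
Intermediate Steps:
$E{\left(C,O \right)} = \frac{4}{O}$ ($E{\left(C,O \right)} = - 2 \left(- \frac{2}{O}\right) = \frac{4}{O}$)
$p = 48$ ($p = \frac{\left(0 + 4\right) 6 \left(-3\right) \left(-2\right)}{3} = \frac{4 \cdot 6 \left(-3\right) \left(-2\right)}{3} = \frac{24 \left(-3\right) \left(-2\right)}{3} = \frac{\left(-72\right) \left(-2\right)}{3} = \frac{1}{3} \cdot 144 = 48$)
$j{\left(R \right)} = 64$ ($j{\left(R \right)} = \frac{4}{3} \cdot 48 = 64$)
$- \frac{6068}{j{\left(-30 \right)}} = - \frac{6068}{64} = \left(-6068\right) \frac{1}{64} = - \frac{1517}{16}$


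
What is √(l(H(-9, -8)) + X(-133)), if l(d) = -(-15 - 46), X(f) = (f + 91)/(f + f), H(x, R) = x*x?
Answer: √22078/19 ≈ 7.8204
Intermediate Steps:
H(x, R) = x²
X(f) = (91 + f)/(2*f) (X(f) = (91 + f)/((2*f)) = (91 + f)*(1/(2*f)) = (91 + f)/(2*f))
l(d) = 61 (l(d) = -1*(-61) = 61)
√(l(H(-9, -8)) + X(-133)) = √(61 + (½)*(91 - 133)/(-133)) = √(61 + (½)*(-1/133)*(-42)) = √(61 + 3/19) = √(1162/19) = √22078/19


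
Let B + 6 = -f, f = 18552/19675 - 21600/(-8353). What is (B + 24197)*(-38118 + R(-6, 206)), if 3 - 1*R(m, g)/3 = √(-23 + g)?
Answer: -151486956431112921/164345275 - 11925289808007*√183/164345275 ≈ -9.2274e+8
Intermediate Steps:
R(m, g) = 9 - 3*√(-23 + g)
f = 579944856/164345275 (f = 18552*(1/19675) - 21600*(-1/8353) = 18552/19675 + 21600/8353 = 579944856/164345275 ≈ 3.5288)
B = -1566016506/164345275 (B = -6 - 1*579944856/164345275 = -6 - 579944856/164345275 = -1566016506/164345275 ≈ -9.5288)
(B + 24197)*(-38118 + R(-6, 206)) = (-1566016506/164345275 + 24197)*(-38118 + (9 - 3*√(-23 + 206))) = 3975096602669*(-38118 + (9 - 3*√183))/164345275 = 3975096602669*(-38109 - 3*√183)/164345275 = -151486956431112921/164345275 - 11925289808007*√183/164345275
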